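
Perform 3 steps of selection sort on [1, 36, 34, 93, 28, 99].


Initial: [1, 36, 34, 93, 28, 99]
Step 1: min=1 at 0
  Swap: [1, 36, 34, 93, 28, 99]
Step 2: min=28 at 4
  Swap: [1, 28, 34, 93, 36, 99]
Step 3: min=34 at 2
  Swap: [1, 28, 34, 93, 36, 99]

After 3 steps: [1, 28, 34, 93, 36, 99]


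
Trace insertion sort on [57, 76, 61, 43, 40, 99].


Initial: [57, 76, 61, 43, 40, 99]
Insert 76: [57, 76, 61, 43, 40, 99]
Insert 61: [57, 61, 76, 43, 40, 99]
Insert 43: [43, 57, 61, 76, 40, 99]
Insert 40: [40, 43, 57, 61, 76, 99]
Insert 99: [40, 43, 57, 61, 76, 99]

Sorted: [40, 43, 57, 61, 76, 99]


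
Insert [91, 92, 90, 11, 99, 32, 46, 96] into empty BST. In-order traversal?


Insert 91: root
Insert 92: R from 91
Insert 90: L from 91
Insert 11: L from 91 -> L from 90
Insert 99: R from 91 -> R from 92
Insert 32: L from 91 -> L from 90 -> R from 11
Insert 46: L from 91 -> L from 90 -> R from 11 -> R from 32
Insert 96: R from 91 -> R from 92 -> L from 99

In-order: [11, 32, 46, 90, 91, 92, 96, 99]


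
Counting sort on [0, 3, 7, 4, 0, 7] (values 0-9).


Input: [0, 3, 7, 4, 0, 7]
Counts: [2, 0, 0, 1, 1, 0, 0, 2, 0, 0]

Sorted: [0, 0, 3, 4, 7, 7]


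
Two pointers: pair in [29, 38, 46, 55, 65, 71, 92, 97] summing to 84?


lo=0(29)+hi=7(97)=126
lo=0(29)+hi=6(92)=121
lo=0(29)+hi=5(71)=100
lo=0(29)+hi=4(65)=94
lo=0(29)+hi=3(55)=84

Yes: 29+55=84


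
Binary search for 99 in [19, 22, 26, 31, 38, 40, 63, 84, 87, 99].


Step 1: lo=0, hi=9, mid=4, val=38
Step 2: lo=5, hi=9, mid=7, val=84
Step 3: lo=8, hi=9, mid=8, val=87
Step 4: lo=9, hi=9, mid=9, val=99

Found at index 9


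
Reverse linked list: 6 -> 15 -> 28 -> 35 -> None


Step 1: curr=6, set curr.next=prev(None) | reversed so far: 6
Step 2: curr=15, set curr.next=prev(6) | reversed so far: 15 -> 6
Step 3: curr=28, set curr.next=prev(15) | reversed so far: 28 -> 15 -> 6
Step 4: curr=35, set curr.next=prev(28) | reversed so far: 35 -> 28 -> 15 -> 6

35 -> 28 -> 15 -> 6 -> None


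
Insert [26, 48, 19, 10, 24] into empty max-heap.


Insert 26: [26]
Insert 48: [48, 26]
Insert 19: [48, 26, 19]
Insert 10: [48, 26, 19, 10]
Insert 24: [48, 26, 19, 10, 24]

Final heap: [48, 26, 19, 10, 24]


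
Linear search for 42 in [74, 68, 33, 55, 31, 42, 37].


i=0: 74!=42
i=1: 68!=42
i=2: 33!=42
i=3: 55!=42
i=4: 31!=42
i=5: 42==42 found!

Found at 5, 6 comps


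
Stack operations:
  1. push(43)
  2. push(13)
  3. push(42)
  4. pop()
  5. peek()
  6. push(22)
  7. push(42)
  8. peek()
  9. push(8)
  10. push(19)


push(43) -> [43]
push(13) -> [43, 13]
push(42) -> [43, 13, 42]
pop()->42, [43, 13]
peek()->13
push(22) -> [43, 13, 22]
push(42) -> [43, 13, 22, 42]
peek()->42
push(8) -> [43, 13, 22, 42, 8]
push(19) -> [43, 13, 22, 42, 8, 19]

Final stack: [43, 13, 22, 42, 8, 19]


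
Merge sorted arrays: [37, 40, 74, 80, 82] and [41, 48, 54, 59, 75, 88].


Take 37 from A
Take 40 from A
Take 41 from B
Take 48 from B
Take 54 from B
Take 59 from B
Take 74 from A
Take 75 from B
Take 80 from A
Take 82 from A

Merged: [37, 40, 41, 48, 54, 59, 74, 75, 80, 82, 88]


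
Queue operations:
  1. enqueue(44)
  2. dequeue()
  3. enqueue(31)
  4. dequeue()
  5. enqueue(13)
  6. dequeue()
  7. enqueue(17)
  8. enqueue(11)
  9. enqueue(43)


enqueue(44) -> [44]
dequeue()->44, []
enqueue(31) -> [31]
dequeue()->31, []
enqueue(13) -> [13]
dequeue()->13, []
enqueue(17) -> [17]
enqueue(11) -> [17, 11]
enqueue(43) -> [17, 11, 43]

Final queue: [17, 11, 43]


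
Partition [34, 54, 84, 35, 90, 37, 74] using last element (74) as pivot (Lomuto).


Pivot: 74
  34 <= 74: advance i (no swap)
  54 <= 74: advance i (no swap)
  35 <= 74: swap -> [34, 54, 35, 84, 90, 37, 74]
  37 <= 74: swap -> [34, 54, 35, 37, 90, 84, 74]
Place pivot at 4: [34, 54, 35, 37, 74, 84, 90]

Partitioned: [34, 54, 35, 37, 74, 84, 90]


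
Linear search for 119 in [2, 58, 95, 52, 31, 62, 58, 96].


i=0: 2!=119
i=1: 58!=119
i=2: 95!=119
i=3: 52!=119
i=4: 31!=119
i=5: 62!=119
i=6: 58!=119
i=7: 96!=119

Not found, 8 comps


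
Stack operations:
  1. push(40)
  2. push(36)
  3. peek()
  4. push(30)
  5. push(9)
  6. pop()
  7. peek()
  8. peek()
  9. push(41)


push(40) -> [40]
push(36) -> [40, 36]
peek()->36
push(30) -> [40, 36, 30]
push(9) -> [40, 36, 30, 9]
pop()->9, [40, 36, 30]
peek()->30
peek()->30
push(41) -> [40, 36, 30, 41]

Final stack: [40, 36, 30, 41]


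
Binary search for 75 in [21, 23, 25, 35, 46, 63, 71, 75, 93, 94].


Step 1: lo=0, hi=9, mid=4, val=46
Step 2: lo=5, hi=9, mid=7, val=75

Found at index 7


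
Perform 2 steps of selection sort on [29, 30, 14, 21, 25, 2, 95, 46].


Initial: [29, 30, 14, 21, 25, 2, 95, 46]
Step 1: min=2 at 5
  Swap: [2, 30, 14, 21, 25, 29, 95, 46]
Step 2: min=14 at 2
  Swap: [2, 14, 30, 21, 25, 29, 95, 46]

After 2 steps: [2, 14, 30, 21, 25, 29, 95, 46]


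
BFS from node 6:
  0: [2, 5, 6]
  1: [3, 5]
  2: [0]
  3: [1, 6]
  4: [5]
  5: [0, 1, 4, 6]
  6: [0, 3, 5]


Visit 6, enqueue [0, 3, 5]
Visit 0, enqueue [2]
Visit 3, enqueue [1]
Visit 5, enqueue [4]
Visit 2, enqueue []
Visit 1, enqueue []
Visit 4, enqueue []

BFS order: [6, 0, 3, 5, 2, 1, 4]


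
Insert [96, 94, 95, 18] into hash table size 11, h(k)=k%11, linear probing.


Insert 96: h=8 -> slot 8
Insert 94: h=6 -> slot 6
Insert 95: h=7 -> slot 7
Insert 18: h=7, 2 probes -> slot 9

Table: [None, None, None, None, None, None, 94, 95, 96, 18, None]


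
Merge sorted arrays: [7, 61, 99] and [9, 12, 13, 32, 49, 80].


Take 7 from A
Take 9 from B
Take 12 from B
Take 13 from B
Take 32 from B
Take 49 from B
Take 61 from A
Take 80 from B

Merged: [7, 9, 12, 13, 32, 49, 61, 80, 99]


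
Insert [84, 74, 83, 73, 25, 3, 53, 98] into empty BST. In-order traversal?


Insert 84: root
Insert 74: L from 84
Insert 83: L from 84 -> R from 74
Insert 73: L from 84 -> L from 74
Insert 25: L from 84 -> L from 74 -> L from 73
Insert 3: L from 84 -> L from 74 -> L from 73 -> L from 25
Insert 53: L from 84 -> L from 74 -> L from 73 -> R from 25
Insert 98: R from 84

In-order: [3, 25, 53, 73, 74, 83, 84, 98]


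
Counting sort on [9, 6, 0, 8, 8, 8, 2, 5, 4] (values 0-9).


Input: [9, 6, 0, 8, 8, 8, 2, 5, 4]
Counts: [1, 0, 1, 0, 1, 1, 1, 0, 3, 1]

Sorted: [0, 2, 4, 5, 6, 8, 8, 8, 9]


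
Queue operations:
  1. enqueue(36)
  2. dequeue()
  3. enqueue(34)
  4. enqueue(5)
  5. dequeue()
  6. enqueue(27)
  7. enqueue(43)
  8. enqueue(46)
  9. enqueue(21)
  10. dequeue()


enqueue(36) -> [36]
dequeue()->36, []
enqueue(34) -> [34]
enqueue(5) -> [34, 5]
dequeue()->34, [5]
enqueue(27) -> [5, 27]
enqueue(43) -> [5, 27, 43]
enqueue(46) -> [5, 27, 43, 46]
enqueue(21) -> [5, 27, 43, 46, 21]
dequeue()->5, [27, 43, 46, 21]

Final queue: [27, 43, 46, 21]


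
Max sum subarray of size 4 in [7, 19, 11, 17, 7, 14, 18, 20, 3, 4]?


[0:4]: 54
[1:5]: 54
[2:6]: 49
[3:7]: 56
[4:8]: 59
[5:9]: 55
[6:10]: 45

Max: 59 at [4:8]


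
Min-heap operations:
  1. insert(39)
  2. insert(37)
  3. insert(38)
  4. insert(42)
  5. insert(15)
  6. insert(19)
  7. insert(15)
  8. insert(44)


insert(39) -> [39]
insert(37) -> [37, 39]
insert(38) -> [37, 39, 38]
insert(42) -> [37, 39, 38, 42]
insert(15) -> [15, 37, 38, 42, 39]
insert(19) -> [15, 37, 19, 42, 39, 38]
insert(15) -> [15, 37, 15, 42, 39, 38, 19]
insert(44) -> [15, 37, 15, 42, 39, 38, 19, 44]

Final heap: [15, 37, 15, 42, 39, 38, 19, 44]


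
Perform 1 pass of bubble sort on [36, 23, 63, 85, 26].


Initial: [36, 23, 63, 85, 26]
Pass 1: [23, 36, 63, 26, 85] (2 swaps)

After 1 pass: [23, 36, 63, 26, 85]


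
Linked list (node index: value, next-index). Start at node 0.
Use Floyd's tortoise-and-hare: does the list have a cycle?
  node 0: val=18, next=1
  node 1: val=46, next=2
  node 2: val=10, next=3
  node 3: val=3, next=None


Floyd's tortoise (slow, +1) and hare (fast, +2):
  init: slow=0, fast=0
  step 1: slow=1, fast=2
  step 2: fast 2->3->None, no cycle

Cycle: no


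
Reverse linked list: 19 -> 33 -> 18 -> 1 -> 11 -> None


Step 1: curr=19, set curr.next=prev(None) | reversed so far: 19
Step 2: curr=33, set curr.next=prev(19) | reversed so far: 33 -> 19
Step 3: curr=18, set curr.next=prev(33) | reversed so far: 18 -> 33 -> 19
Step 4: curr=1, set curr.next=prev(18) | reversed so far: 1 -> 18 -> 33 -> 19
Step 5: curr=11, set curr.next=prev(1) | reversed so far: 11 -> 1 -> 18 -> 33 -> 19

11 -> 1 -> 18 -> 33 -> 19 -> None


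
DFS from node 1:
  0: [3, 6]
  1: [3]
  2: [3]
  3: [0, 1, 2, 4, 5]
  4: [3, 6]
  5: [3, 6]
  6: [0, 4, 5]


Visit 1, push [3]
Visit 3, push [5, 4, 2, 0]
Visit 0, push [6]
Visit 6, push [5, 4]
Visit 4, push []
Visit 5, push []
Visit 2, push []

DFS order: [1, 3, 0, 6, 4, 5, 2]


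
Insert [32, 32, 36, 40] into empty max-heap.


Insert 32: [32]
Insert 32: [32, 32]
Insert 36: [36, 32, 32]
Insert 40: [40, 36, 32, 32]

Final heap: [40, 36, 32, 32]


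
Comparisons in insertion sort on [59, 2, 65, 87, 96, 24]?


Algorithm: insertion sort
Input: [59, 2, 65, 87, 96, 24]
Sorted: [2, 24, 59, 65, 87, 96]

9


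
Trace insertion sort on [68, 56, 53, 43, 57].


Initial: [68, 56, 53, 43, 57]
Insert 56: [56, 68, 53, 43, 57]
Insert 53: [53, 56, 68, 43, 57]
Insert 43: [43, 53, 56, 68, 57]
Insert 57: [43, 53, 56, 57, 68]

Sorted: [43, 53, 56, 57, 68]


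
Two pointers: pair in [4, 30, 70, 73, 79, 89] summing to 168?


lo=0(4)+hi=5(89)=93
lo=1(30)+hi=5(89)=119
lo=2(70)+hi=5(89)=159
lo=3(73)+hi=5(89)=162
lo=4(79)+hi=5(89)=168

Yes: 79+89=168


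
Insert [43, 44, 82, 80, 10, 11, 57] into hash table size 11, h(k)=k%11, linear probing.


Insert 43: h=10 -> slot 10
Insert 44: h=0 -> slot 0
Insert 82: h=5 -> slot 5
Insert 80: h=3 -> slot 3
Insert 10: h=10, 2 probes -> slot 1
Insert 11: h=0, 2 probes -> slot 2
Insert 57: h=2, 2 probes -> slot 4

Table: [44, 10, 11, 80, 57, 82, None, None, None, None, 43]


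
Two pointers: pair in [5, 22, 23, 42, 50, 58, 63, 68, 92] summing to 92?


lo=0(5)+hi=8(92)=97
lo=0(5)+hi=7(68)=73
lo=1(22)+hi=7(68)=90
lo=2(23)+hi=7(68)=91
lo=3(42)+hi=7(68)=110
lo=3(42)+hi=6(63)=105
lo=3(42)+hi=5(58)=100
lo=3(42)+hi=4(50)=92

Yes: 42+50=92


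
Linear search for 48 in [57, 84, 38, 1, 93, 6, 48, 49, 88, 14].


i=0: 57!=48
i=1: 84!=48
i=2: 38!=48
i=3: 1!=48
i=4: 93!=48
i=5: 6!=48
i=6: 48==48 found!

Found at 6, 7 comps


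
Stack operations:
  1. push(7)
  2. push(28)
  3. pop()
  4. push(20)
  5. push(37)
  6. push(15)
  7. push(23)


push(7) -> [7]
push(28) -> [7, 28]
pop()->28, [7]
push(20) -> [7, 20]
push(37) -> [7, 20, 37]
push(15) -> [7, 20, 37, 15]
push(23) -> [7, 20, 37, 15, 23]

Final stack: [7, 20, 37, 15, 23]


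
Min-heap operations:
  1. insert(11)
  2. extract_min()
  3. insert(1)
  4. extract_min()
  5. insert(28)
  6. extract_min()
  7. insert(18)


insert(11) -> [11]
extract_min()->11, []
insert(1) -> [1]
extract_min()->1, []
insert(28) -> [28]
extract_min()->28, []
insert(18) -> [18]

Final heap: [18]


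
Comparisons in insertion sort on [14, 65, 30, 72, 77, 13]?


Algorithm: insertion sort
Input: [14, 65, 30, 72, 77, 13]
Sorted: [13, 14, 30, 65, 72, 77]

10


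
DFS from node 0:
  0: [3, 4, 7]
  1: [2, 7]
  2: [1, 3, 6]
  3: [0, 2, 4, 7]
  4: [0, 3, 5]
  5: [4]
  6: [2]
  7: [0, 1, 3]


Visit 0, push [7, 4, 3]
Visit 3, push [7, 4, 2]
Visit 2, push [6, 1]
Visit 1, push [7]
Visit 7, push []
Visit 6, push []
Visit 4, push [5]
Visit 5, push []

DFS order: [0, 3, 2, 1, 7, 6, 4, 5]


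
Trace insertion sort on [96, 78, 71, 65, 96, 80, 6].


Initial: [96, 78, 71, 65, 96, 80, 6]
Insert 78: [78, 96, 71, 65, 96, 80, 6]
Insert 71: [71, 78, 96, 65, 96, 80, 6]
Insert 65: [65, 71, 78, 96, 96, 80, 6]
Insert 96: [65, 71, 78, 96, 96, 80, 6]
Insert 80: [65, 71, 78, 80, 96, 96, 6]
Insert 6: [6, 65, 71, 78, 80, 96, 96]

Sorted: [6, 65, 71, 78, 80, 96, 96]


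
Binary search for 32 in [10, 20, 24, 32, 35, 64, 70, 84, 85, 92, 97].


Step 1: lo=0, hi=10, mid=5, val=64
Step 2: lo=0, hi=4, mid=2, val=24
Step 3: lo=3, hi=4, mid=3, val=32

Found at index 3


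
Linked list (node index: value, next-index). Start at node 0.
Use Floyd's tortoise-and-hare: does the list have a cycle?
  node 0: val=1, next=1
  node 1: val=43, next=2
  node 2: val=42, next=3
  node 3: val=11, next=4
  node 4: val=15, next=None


Floyd's tortoise (slow, +1) and hare (fast, +2):
  init: slow=0, fast=0
  step 1: slow=1, fast=2
  step 2: slow=2, fast=4
  step 3: fast -> None, no cycle

Cycle: no


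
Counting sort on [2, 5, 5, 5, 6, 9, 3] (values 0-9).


Input: [2, 5, 5, 5, 6, 9, 3]
Counts: [0, 0, 1, 1, 0, 3, 1, 0, 0, 1]

Sorted: [2, 3, 5, 5, 5, 6, 9]


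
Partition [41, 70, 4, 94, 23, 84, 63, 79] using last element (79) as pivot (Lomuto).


Pivot: 79
  41 <= 79: advance i (no swap)
  70 <= 79: advance i (no swap)
  4 <= 79: advance i (no swap)
  23 <= 79: swap -> [41, 70, 4, 23, 94, 84, 63, 79]
  63 <= 79: swap -> [41, 70, 4, 23, 63, 84, 94, 79]
Place pivot at 5: [41, 70, 4, 23, 63, 79, 94, 84]

Partitioned: [41, 70, 4, 23, 63, 79, 94, 84]


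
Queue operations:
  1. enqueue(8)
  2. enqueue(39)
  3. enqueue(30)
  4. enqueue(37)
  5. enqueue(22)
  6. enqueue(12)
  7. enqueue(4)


enqueue(8) -> [8]
enqueue(39) -> [8, 39]
enqueue(30) -> [8, 39, 30]
enqueue(37) -> [8, 39, 30, 37]
enqueue(22) -> [8, 39, 30, 37, 22]
enqueue(12) -> [8, 39, 30, 37, 22, 12]
enqueue(4) -> [8, 39, 30, 37, 22, 12, 4]

Final queue: [8, 39, 30, 37, 22, 12, 4]


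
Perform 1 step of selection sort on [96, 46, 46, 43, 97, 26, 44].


Initial: [96, 46, 46, 43, 97, 26, 44]
Step 1: min=26 at 5
  Swap: [26, 46, 46, 43, 97, 96, 44]

After 1 step: [26, 46, 46, 43, 97, 96, 44]


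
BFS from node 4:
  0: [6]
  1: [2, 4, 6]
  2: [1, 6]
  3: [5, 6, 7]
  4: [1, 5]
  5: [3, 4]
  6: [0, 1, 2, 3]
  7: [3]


Visit 4, enqueue [1, 5]
Visit 1, enqueue [2, 6]
Visit 5, enqueue [3]
Visit 2, enqueue []
Visit 6, enqueue [0]
Visit 3, enqueue [7]
Visit 0, enqueue []
Visit 7, enqueue []

BFS order: [4, 1, 5, 2, 6, 3, 0, 7]


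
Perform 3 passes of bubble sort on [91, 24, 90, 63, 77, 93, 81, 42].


Initial: [91, 24, 90, 63, 77, 93, 81, 42]
Pass 1: [24, 90, 63, 77, 91, 81, 42, 93] (6 swaps)
Pass 2: [24, 63, 77, 90, 81, 42, 91, 93] (4 swaps)
Pass 3: [24, 63, 77, 81, 42, 90, 91, 93] (2 swaps)

After 3 passes: [24, 63, 77, 81, 42, 90, 91, 93]


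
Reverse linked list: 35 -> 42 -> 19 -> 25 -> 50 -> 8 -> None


Step 1: curr=35, set curr.next=prev(None) | reversed so far: 35
Step 2: curr=42, set curr.next=prev(35) | reversed so far: 42 -> 35
Step 3: curr=19, set curr.next=prev(42) | reversed so far: 19 -> 42 -> 35
Step 4: curr=25, set curr.next=prev(19) | reversed so far: 25 -> 19 -> 42 -> 35
Step 5: curr=50, set curr.next=prev(25) | reversed so far: 50 -> 25 -> 19 -> 42 -> 35
Step 6: curr=8, set curr.next=prev(50) | reversed so far: 8 -> 50 -> 25 -> 19 -> 42 -> 35

8 -> 50 -> 25 -> 19 -> 42 -> 35 -> None


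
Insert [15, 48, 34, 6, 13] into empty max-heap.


Insert 15: [15]
Insert 48: [48, 15]
Insert 34: [48, 15, 34]
Insert 6: [48, 15, 34, 6]
Insert 13: [48, 15, 34, 6, 13]

Final heap: [48, 15, 34, 6, 13]


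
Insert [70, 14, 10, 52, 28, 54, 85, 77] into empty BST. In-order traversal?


Insert 70: root
Insert 14: L from 70
Insert 10: L from 70 -> L from 14
Insert 52: L from 70 -> R from 14
Insert 28: L from 70 -> R from 14 -> L from 52
Insert 54: L from 70 -> R from 14 -> R from 52
Insert 85: R from 70
Insert 77: R from 70 -> L from 85

In-order: [10, 14, 28, 52, 54, 70, 77, 85]


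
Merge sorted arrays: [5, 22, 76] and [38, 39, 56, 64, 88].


Take 5 from A
Take 22 from A
Take 38 from B
Take 39 from B
Take 56 from B
Take 64 from B
Take 76 from A

Merged: [5, 22, 38, 39, 56, 64, 76, 88]


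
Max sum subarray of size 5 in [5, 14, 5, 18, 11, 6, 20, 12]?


[0:5]: 53
[1:6]: 54
[2:7]: 60
[3:8]: 67

Max: 67 at [3:8]


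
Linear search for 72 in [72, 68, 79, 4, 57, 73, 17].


i=0: 72==72 found!

Found at 0, 1 comps


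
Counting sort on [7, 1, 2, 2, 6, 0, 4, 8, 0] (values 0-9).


Input: [7, 1, 2, 2, 6, 0, 4, 8, 0]
Counts: [2, 1, 2, 0, 1, 0, 1, 1, 1, 0]

Sorted: [0, 0, 1, 2, 2, 4, 6, 7, 8]


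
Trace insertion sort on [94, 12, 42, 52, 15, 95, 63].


Initial: [94, 12, 42, 52, 15, 95, 63]
Insert 12: [12, 94, 42, 52, 15, 95, 63]
Insert 42: [12, 42, 94, 52, 15, 95, 63]
Insert 52: [12, 42, 52, 94, 15, 95, 63]
Insert 15: [12, 15, 42, 52, 94, 95, 63]
Insert 95: [12, 15, 42, 52, 94, 95, 63]
Insert 63: [12, 15, 42, 52, 63, 94, 95]

Sorted: [12, 15, 42, 52, 63, 94, 95]


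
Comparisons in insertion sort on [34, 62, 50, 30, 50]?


Algorithm: insertion sort
Input: [34, 62, 50, 30, 50]
Sorted: [30, 34, 50, 50, 62]

8


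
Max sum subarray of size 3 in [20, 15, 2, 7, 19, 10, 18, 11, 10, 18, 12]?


[0:3]: 37
[1:4]: 24
[2:5]: 28
[3:6]: 36
[4:7]: 47
[5:8]: 39
[6:9]: 39
[7:10]: 39
[8:11]: 40

Max: 47 at [4:7]


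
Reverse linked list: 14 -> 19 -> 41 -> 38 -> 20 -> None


Step 1: curr=14, set curr.next=prev(None) | reversed so far: 14
Step 2: curr=19, set curr.next=prev(14) | reversed so far: 19 -> 14
Step 3: curr=41, set curr.next=prev(19) | reversed so far: 41 -> 19 -> 14
Step 4: curr=38, set curr.next=prev(41) | reversed so far: 38 -> 41 -> 19 -> 14
Step 5: curr=20, set curr.next=prev(38) | reversed so far: 20 -> 38 -> 41 -> 19 -> 14

20 -> 38 -> 41 -> 19 -> 14 -> None


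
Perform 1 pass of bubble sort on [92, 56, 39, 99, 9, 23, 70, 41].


Initial: [92, 56, 39, 99, 9, 23, 70, 41]
Pass 1: [56, 39, 92, 9, 23, 70, 41, 99] (6 swaps)

After 1 pass: [56, 39, 92, 9, 23, 70, 41, 99]


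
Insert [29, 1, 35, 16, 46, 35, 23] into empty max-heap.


Insert 29: [29]
Insert 1: [29, 1]
Insert 35: [35, 1, 29]
Insert 16: [35, 16, 29, 1]
Insert 46: [46, 35, 29, 1, 16]
Insert 35: [46, 35, 35, 1, 16, 29]
Insert 23: [46, 35, 35, 1, 16, 29, 23]

Final heap: [46, 35, 35, 1, 16, 29, 23]


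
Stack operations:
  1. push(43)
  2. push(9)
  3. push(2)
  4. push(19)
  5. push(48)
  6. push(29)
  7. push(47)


push(43) -> [43]
push(9) -> [43, 9]
push(2) -> [43, 9, 2]
push(19) -> [43, 9, 2, 19]
push(48) -> [43, 9, 2, 19, 48]
push(29) -> [43, 9, 2, 19, 48, 29]
push(47) -> [43, 9, 2, 19, 48, 29, 47]

Final stack: [43, 9, 2, 19, 48, 29, 47]


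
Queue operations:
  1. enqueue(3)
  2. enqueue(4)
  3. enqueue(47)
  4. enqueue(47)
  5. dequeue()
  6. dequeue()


enqueue(3) -> [3]
enqueue(4) -> [3, 4]
enqueue(47) -> [3, 4, 47]
enqueue(47) -> [3, 4, 47, 47]
dequeue()->3, [4, 47, 47]
dequeue()->4, [47, 47]

Final queue: [47, 47]


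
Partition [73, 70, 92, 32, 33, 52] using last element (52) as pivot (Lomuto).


Pivot: 52
  32 <= 52: swap -> [32, 70, 92, 73, 33, 52]
  33 <= 52: swap -> [32, 33, 92, 73, 70, 52]
Place pivot at 2: [32, 33, 52, 73, 70, 92]

Partitioned: [32, 33, 52, 73, 70, 92]


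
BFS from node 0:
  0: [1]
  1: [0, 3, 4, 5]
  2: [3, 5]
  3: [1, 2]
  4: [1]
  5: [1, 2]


Visit 0, enqueue [1]
Visit 1, enqueue [3, 4, 5]
Visit 3, enqueue [2]
Visit 4, enqueue []
Visit 5, enqueue []
Visit 2, enqueue []

BFS order: [0, 1, 3, 4, 5, 2]


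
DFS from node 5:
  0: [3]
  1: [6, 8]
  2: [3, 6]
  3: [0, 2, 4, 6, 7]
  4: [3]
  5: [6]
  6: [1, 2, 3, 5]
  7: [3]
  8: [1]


Visit 5, push [6]
Visit 6, push [3, 2, 1]
Visit 1, push [8]
Visit 8, push []
Visit 2, push [3]
Visit 3, push [7, 4, 0]
Visit 0, push []
Visit 4, push []
Visit 7, push []

DFS order: [5, 6, 1, 8, 2, 3, 0, 4, 7]


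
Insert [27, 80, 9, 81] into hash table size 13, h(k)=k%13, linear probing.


Insert 27: h=1 -> slot 1
Insert 80: h=2 -> slot 2
Insert 9: h=9 -> slot 9
Insert 81: h=3 -> slot 3

Table: [None, 27, 80, 81, None, None, None, None, None, 9, None, None, None]


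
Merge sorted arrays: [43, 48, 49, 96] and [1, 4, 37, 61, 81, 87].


Take 1 from B
Take 4 from B
Take 37 from B
Take 43 from A
Take 48 from A
Take 49 from A
Take 61 from B
Take 81 from B
Take 87 from B

Merged: [1, 4, 37, 43, 48, 49, 61, 81, 87, 96]


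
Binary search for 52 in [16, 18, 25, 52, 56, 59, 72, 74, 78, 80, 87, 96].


Step 1: lo=0, hi=11, mid=5, val=59
Step 2: lo=0, hi=4, mid=2, val=25
Step 3: lo=3, hi=4, mid=3, val=52

Found at index 3


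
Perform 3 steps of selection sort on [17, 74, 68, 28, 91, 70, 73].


Initial: [17, 74, 68, 28, 91, 70, 73]
Step 1: min=17 at 0
  Swap: [17, 74, 68, 28, 91, 70, 73]
Step 2: min=28 at 3
  Swap: [17, 28, 68, 74, 91, 70, 73]
Step 3: min=68 at 2
  Swap: [17, 28, 68, 74, 91, 70, 73]

After 3 steps: [17, 28, 68, 74, 91, 70, 73]


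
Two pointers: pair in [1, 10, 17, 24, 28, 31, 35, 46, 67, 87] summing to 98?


lo=0(1)+hi=9(87)=88
lo=1(10)+hi=9(87)=97
lo=2(17)+hi=9(87)=104
lo=2(17)+hi=8(67)=84
lo=3(24)+hi=8(67)=91
lo=4(28)+hi=8(67)=95
lo=5(31)+hi=8(67)=98

Yes: 31+67=98


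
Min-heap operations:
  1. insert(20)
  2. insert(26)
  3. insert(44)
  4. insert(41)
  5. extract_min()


insert(20) -> [20]
insert(26) -> [20, 26]
insert(44) -> [20, 26, 44]
insert(41) -> [20, 26, 44, 41]
extract_min()->20, [26, 41, 44]

Final heap: [26, 41, 44]


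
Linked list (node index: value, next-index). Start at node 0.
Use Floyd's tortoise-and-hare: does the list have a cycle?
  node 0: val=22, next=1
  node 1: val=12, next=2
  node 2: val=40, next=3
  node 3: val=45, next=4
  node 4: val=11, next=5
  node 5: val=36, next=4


Floyd's tortoise (slow, +1) and hare (fast, +2):
  init: slow=0, fast=0
  step 1: slow=1, fast=2
  step 2: slow=2, fast=4
  step 3: slow=3, fast=4
  step 4: slow=4, fast=4
  slow == fast at node 4: cycle detected

Cycle: yes


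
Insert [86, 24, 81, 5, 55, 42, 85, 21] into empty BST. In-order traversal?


Insert 86: root
Insert 24: L from 86
Insert 81: L from 86 -> R from 24
Insert 5: L from 86 -> L from 24
Insert 55: L from 86 -> R from 24 -> L from 81
Insert 42: L from 86 -> R from 24 -> L from 81 -> L from 55
Insert 85: L from 86 -> R from 24 -> R from 81
Insert 21: L from 86 -> L from 24 -> R from 5

In-order: [5, 21, 24, 42, 55, 81, 85, 86]


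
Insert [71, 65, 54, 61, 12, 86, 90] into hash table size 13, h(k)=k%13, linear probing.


Insert 71: h=6 -> slot 6
Insert 65: h=0 -> slot 0
Insert 54: h=2 -> slot 2
Insert 61: h=9 -> slot 9
Insert 12: h=12 -> slot 12
Insert 86: h=8 -> slot 8
Insert 90: h=12, 2 probes -> slot 1

Table: [65, 90, 54, None, None, None, 71, None, 86, 61, None, None, 12]


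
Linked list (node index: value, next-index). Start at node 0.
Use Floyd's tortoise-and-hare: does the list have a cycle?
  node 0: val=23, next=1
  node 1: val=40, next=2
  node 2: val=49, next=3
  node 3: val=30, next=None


Floyd's tortoise (slow, +1) and hare (fast, +2):
  init: slow=0, fast=0
  step 1: slow=1, fast=2
  step 2: fast 2->3->None, no cycle

Cycle: no


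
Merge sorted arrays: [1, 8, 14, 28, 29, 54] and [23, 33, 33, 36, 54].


Take 1 from A
Take 8 from A
Take 14 from A
Take 23 from B
Take 28 from A
Take 29 from A
Take 33 from B
Take 33 from B
Take 36 from B
Take 54 from A

Merged: [1, 8, 14, 23, 28, 29, 33, 33, 36, 54, 54]


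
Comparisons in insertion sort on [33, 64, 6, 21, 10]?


Algorithm: insertion sort
Input: [33, 64, 6, 21, 10]
Sorted: [6, 10, 21, 33, 64]

10


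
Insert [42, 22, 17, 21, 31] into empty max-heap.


Insert 42: [42]
Insert 22: [42, 22]
Insert 17: [42, 22, 17]
Insert 21: [42, 22, 17, 21]
Insert 31: [42, 31, 17, 21, 22]

Final heap: [42, 31, 17, 21, 22]


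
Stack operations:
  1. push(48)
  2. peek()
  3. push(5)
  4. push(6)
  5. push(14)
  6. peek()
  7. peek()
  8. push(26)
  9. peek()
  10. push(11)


push(48) -> [48]
peek()->48
push(5) -> [48, 5]
push(6) -> [48, 5, 6]
push(14) -> [48, 5, 6, 14]
peek()->14
peek()->14
push(26) -> [48, 5, 6, 14, 26]
peek()->26
push(11) -> [48, 5, 6, 14, 26, 11]

Final stack: [48, 5, 6, 14, 26, 11]


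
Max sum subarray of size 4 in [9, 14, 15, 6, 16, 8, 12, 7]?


[0:4]: 44
[1:5]: 51
[2:6]: 45
[3:7]: 42
[4:8]: 43

Max: 51 at [1:5]


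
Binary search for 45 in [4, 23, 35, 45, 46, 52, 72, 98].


Step 1: lo=0, hi=7, mid=3, val=45

Found at index 3


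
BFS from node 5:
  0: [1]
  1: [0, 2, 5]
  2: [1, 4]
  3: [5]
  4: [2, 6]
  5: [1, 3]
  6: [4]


Visit 5, enqueue [1, 3]
Visit 1, enqueue [0, 2]
Visit 3, enqueue []
Visit 0, enqueue []
Visit 2, enqueue [4]
Visit 4, enqueue [6]
Visit 6, enqueue []

BFS order: [5, 1, 3, 0, 2, 4, 6]


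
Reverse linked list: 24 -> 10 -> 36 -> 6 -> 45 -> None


Step 1: curr=24, set curr.next=prev(None) | reversed so far: 24
Step 2: curr=10, set curr.next=prev(24) | reversed so far: 10 -> 24
Step 3: curr=36, set curr.next=prev(10) | reversed so far: 36 -> 10 -> 24
Step 4: curr=6, set curr.next=prev(36) | reversed so far: 6 -> 36 -> 10 -> 24
Step 5: curr=45, set curr.next=prev(6) | reversed so far: 45 -> 6 -> 36 -> 10 -> 24

45 -> 6 -> 36 -> 10 -> 24 -> None


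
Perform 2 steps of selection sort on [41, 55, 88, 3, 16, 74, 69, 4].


Initial: [41, 55, 88, 3, 16, 74, 69, 4]
Step 1: min=3 at 3
  Swap: [3, 55, 88, 41, 16, 74, 69, 4]
Step 2: min=4 at 7
  Swap: [3, 4, 88, 41, 16, 74, 69, 55]

After 2 steps: [3, 4, 88, 41, 16, 74, 69, 55]


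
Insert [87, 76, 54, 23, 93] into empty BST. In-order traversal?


Insert 87: root
Insert 76: L from 87
Insert 54: L from 87 -> L from 76
Insert 23: L from 87 -> L from 76 -> L from 54
Insert 93: R from 87

In-order: [23, 54, 76, 87, 93]


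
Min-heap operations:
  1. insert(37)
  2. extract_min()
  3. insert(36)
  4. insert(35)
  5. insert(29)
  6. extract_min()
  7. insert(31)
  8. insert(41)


insert(37) -> [37]
extract_min()->37, []
insert(36) -> [36]
insert(35) -> [35, 36]
insert(29) -> [29, 36, 35]
extract_min()->29, [35, 36]
insert(31) -> [31, 36, 35]
insert(41) -> [31, 36, 35, 41]

Final heap: [31, 36, 35, 41]


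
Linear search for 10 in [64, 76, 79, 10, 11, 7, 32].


i=0: 64!=10
i=1: 76!=10
i=2: 79!=10
i=3: 10==10 found!

Found at 3, 4 comps


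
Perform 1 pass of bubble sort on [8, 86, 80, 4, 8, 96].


Initial: [8, 86, 80, 4, 8, 96]
Pass 1: [8, 80, 4, 8, 86, 96] (3 swaps)

After 1 pass: [8, 80, 4, 8, 86, 96]


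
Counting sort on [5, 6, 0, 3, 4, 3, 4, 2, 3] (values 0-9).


Input: [5, 6, 0, 3, 4, 3, 4, 2, 3]
Counts: [1, 0, 1, 3, 2, 1, 1, 0, 0, 0]

Sorted: [0, 2, 3, 3, 3, 4, 4, 5, 6]


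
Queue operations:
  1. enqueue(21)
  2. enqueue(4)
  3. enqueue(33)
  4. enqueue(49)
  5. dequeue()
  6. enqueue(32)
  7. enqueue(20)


enqueue(21) -> [21]
enqueue(4) -> [21, 4]
enqueue(33) -> [21, 4, 33]
enqueue(49) -> [21, 4, 33, 49]
dequeue()->21, [4, 33, 49]
enqueue(32) -> [4, 33, 49, 32]
enqueue(20) -> [4, 33, 49, 32, 20]

Final queue: [4, 33, 49, 32, 20]


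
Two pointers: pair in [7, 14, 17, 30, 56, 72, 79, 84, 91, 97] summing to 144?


lo=0(7)+hi=9(97)=104
lo=1(14)+hi=9(97)=111
lo=2(17)+hi=9(97)=114
lo=3(30)+hi=9(97)=127
lo=4(56)+hi=9(97)=153
lo=4(56)+hi=8(91)=147
lo=4(56)+hi=7(84)=140
lo=5(72)+hi=7(84)=156
lo=5(72)+hi=6(79)=151

No pair found


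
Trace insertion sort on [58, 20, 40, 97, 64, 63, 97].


Initial: [58, 20, 40, 97, 64, 63, 97]
Insert 20: [20, 58, 40, 97, 64, 63, 97]
Insert 40: [20, 40, 58, 97, 64, 63, 97]
Insert 97: [20, 40, 58, 97, 64, 63, 97]
Insert 64: [20, 40, 58, 64, 97, 63, 97]
Insert 63: [20, 40, 58, 63, 64, 97, 97]
Insert 97: [20, 40, 58, 63, 64, 97, 97]

Sorted: [20, 40, 58, 63, 64, 97, 97]


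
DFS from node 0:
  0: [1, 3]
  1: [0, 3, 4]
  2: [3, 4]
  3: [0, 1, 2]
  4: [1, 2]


Visit 0, push [3, 1]
Visit 1, push [4, 3]
Visit 3, push [2]
Visit 2, push [4]
Visit 4, push []

DFS order: [0, 1, 3, 2, 4]


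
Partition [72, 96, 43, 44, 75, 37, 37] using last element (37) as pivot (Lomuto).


Pivot: 37
  37 <= 37: swap -> [37, 96, 43, 44, 75, 72, 37]
Place pivot at 1: [37, 37, 43, 44, 75, 72, 96]

Partitioned: [37, 37, 43, 44, 75, 72, 96]


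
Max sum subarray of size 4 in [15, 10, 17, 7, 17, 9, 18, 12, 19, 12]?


[0:4]: 49
[1:5]: 51
[2:6]: 50
[3:7]: 51
[4:8]: 56
[5:9]: 58
[6:10]: 61

Max: 61 at [6:10]


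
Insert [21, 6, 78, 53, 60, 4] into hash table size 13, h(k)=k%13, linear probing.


Insert 21: h=8 -> slot 8
Insert 6: h=6 -> slot 6
Insert 78: h=0 -> slot 0
Insert 53: h=1 -> slot 1
Insert 60: h=8, 1 probes -> slot 9
Insert 4: h=4 -> slot 4

Table: [78, 53, None, None, 4, None, 6, None, 21, 60, None, None, None]


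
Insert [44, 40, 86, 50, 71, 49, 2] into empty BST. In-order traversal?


Insert 44: root
Insert 40: L from 44
Insert 86: R from 44
Insert 50: R from 44 -> L from 86
Insert 71: R from 44 -> L from 86 -> R from 50
Insert 49: R from 44 -> L from 86 -> L from 50
Insert 2: L from 44 -> L from 40

In-order: [2, 40, 44, 49, 50, 71, 86]


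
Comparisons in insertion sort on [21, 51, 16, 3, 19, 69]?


Algorithm: insertion sort
Input: [21, 51, 16, 3, 19, 69]
Sorted: [3, 16, 19, 21, 51, 69]

10


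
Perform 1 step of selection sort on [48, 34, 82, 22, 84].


Initial: [48, 34, 82, 22, 84]
Step 1: min=22 at 3
  Swap: [22, 34, 82, 48, 84]

After 1 step: [22, 34, 82, 48, 84]


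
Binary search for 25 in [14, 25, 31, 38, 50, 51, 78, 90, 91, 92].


Step 1: lo=0, hi=9, mid=4, val=50
Step 2: lo=0, hi=3, mid=1, val=25

Found at index 1


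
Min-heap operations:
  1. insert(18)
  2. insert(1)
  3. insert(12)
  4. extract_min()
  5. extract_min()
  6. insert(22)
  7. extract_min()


insert(18) -> [18]
insert(1) -> [1, 18]
insert(12) -> [1, 18, 12]
extract_min()->1, [12, 18]
extract_min()->12, [18]
insert(22) -> [18, 22]
extract_min()->18, [22]

Final heap: [22]


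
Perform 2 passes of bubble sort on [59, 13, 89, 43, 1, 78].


Initial: [59, 13, 89, 43, 1, 78]
Pass 1: [13, 59, 43, 1, 78, 89] (4 swaps)
Pass 2: [13, 43, 1, 59, 78, 89] (2 swaps)

After 2 passes: [13, 43, 1, 59, 78, 89]


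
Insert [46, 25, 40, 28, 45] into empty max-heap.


Insert 46: [46]
Insert 25: [46, 25]
Insert 40: [46, 25, 40]
Insert 28: [46, 28, 40, 25]
Insert 45: [46, 45, 40, 25, 28]

Final heap: [46, 45, 40, 25, 28]


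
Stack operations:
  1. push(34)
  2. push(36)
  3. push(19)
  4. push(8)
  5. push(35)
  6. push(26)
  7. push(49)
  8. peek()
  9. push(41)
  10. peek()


push(34) -> [34]
push(36) -> [34, 36]
push(19) -> [34, 36, 19]
push(8) -> [34, 36, 19, 8]
push(35) -> [34, 36, 19, 8, 35]
push(26) -> [34, 36, 19, 8, 35, 26]
push(49) -> [34, 36, 19, 8, 35, 26, 49]
peek()->49
push(41) -> [34, 36, 19, 8, 35, 26, 49, 41]
peek()->41

Final stack: [34, 36, 19, 8, 35, 26, 49, 41]


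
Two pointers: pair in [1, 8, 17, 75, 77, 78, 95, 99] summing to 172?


lo=0(1)+hi=7(99)=100
lo=1(8)+hi=7(99)=107
lo=2(17)+hi=7(99)=116
lo=3(75)+hi=7(99)=174
lo=3(75)+hi=6(95)=170
lo=4(77)+hi=6(95)=172

Yes: 77+95=172


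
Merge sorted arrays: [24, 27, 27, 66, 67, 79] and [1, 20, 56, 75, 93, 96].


Take 1 from B
Take 20 from B
Take 24 from A
Take 27 from A
Take 27 from A
Take 56 from B
Take 66 from A
Take 67 from A
Take 75 from B
Take 79 from A

Merged: [1, 20, 24, 27, 27, 56, 66, 67, 75, 79, 93, 96]


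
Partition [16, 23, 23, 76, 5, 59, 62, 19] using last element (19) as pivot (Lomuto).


Pivot: 19
  16 <= 19: advance i (no swap)
  5 <= 19: swap -> [16, 5, 23, 76, 23, 59, 62, 19]
Place pivot at 2: [16, 5, 19, 76, 23, 59, 62, 23]

Partitioned: [16, 5, 19, 76, 23, 59, 62, 23]


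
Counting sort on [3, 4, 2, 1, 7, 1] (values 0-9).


Input: [3, 4, 2, 1, 7, 1]
Counts: [0, 2, 1, 1, 1, 0, 0, 1, 0, 0]

Sorted: [1, 1, 2, 3, 4, 7]


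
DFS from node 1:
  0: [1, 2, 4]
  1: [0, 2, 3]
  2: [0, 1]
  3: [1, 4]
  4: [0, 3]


Visit 1, push [3, 2, 0]
Visit 0, push [4, 2]
Visit 2, push []
Visit 4, push [3]
Visit 3, push []

DFS order: [1, 0, 2, 4, 3]


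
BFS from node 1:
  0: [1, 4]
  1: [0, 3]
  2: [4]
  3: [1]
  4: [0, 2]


Visit 1, enqueue [0, 3]
Visit 0, enqueue [4]
Visit 3, enqueue []
Visit 4, enqueue [2]
Visit 2, enqueue []

BFS order: [1, 0, 3, 4, 2]


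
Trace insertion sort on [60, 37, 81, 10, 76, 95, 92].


Initial: [60, 37, 81, 10, 76, 95, 92]
Insert 37: [37, 60, 81, 10, 76, 95, 92]
Insert 81: [37, 60, 81, 10, 76, 95, 92]
Insert 10: [10, 37, 60, 81, 76, 95, 92]
Insert 76: [10, 37, 60, 76, 81, 95, 92]
Insert 95: [10, 37, 60, 76, 81, 95, 92]
Insert 92: [10, 37, 60, 76, 81, 92, 95]

Sorted: [10, 37, 60, 76, 81, 92, 95]


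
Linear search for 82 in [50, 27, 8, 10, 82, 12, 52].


i=0: 50!=82
i=1: 27!=82
i=2: 8!=82
i=3: 10!=82
i=4: 82==82 found!

Found at 4, 5 comps


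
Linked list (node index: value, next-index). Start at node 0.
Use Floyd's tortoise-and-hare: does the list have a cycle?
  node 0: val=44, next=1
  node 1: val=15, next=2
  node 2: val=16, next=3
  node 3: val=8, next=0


Floyd's tortoise (slow, +1) and hare (fast, +2):
  init: slow=0, fast=0
  step 1: slow=1, fast=2
  step 2: slow=2, fast=0
  step 3: slow=3, fast=2
  step 4: slow=0, fast=0
  slow == fast at node 0: cycle detected

Cycle: yes


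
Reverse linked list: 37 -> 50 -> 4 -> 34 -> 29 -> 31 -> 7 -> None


Step 1: curr=37, set curr.next=prev(None) | reversed so far: 37
Step 2: curr=50, set curr.next=prev(37) | reversed so far: 50 -> 37
Step 3: curr=4, set curr.next=prev(50) | reversed so far: 4 -> 50 -> 37
Step 4: curr=34, set curr.next=prev(4) | reversed so far: 34 -> 4 -> 50 -> 37
Step 5: curr=29, set curr.next=prev(34) | reversed so far: 29 -> 34 -> 4 -> 50 -> 37
Step 6: curr=31, set curr.next=prev(29) | reversed so far: 31 -> 29 -> 34 -> 4 -> 50 -> 37
Step 7: curr=7, set curr.next=prev(31) | reversed so far: 7 -> 31 -> 29 -> 34 -> 4 -> 50 -> 37

7 -> 31 -> 29 -> 34 -> 4 -> 50 -> 37 -> None


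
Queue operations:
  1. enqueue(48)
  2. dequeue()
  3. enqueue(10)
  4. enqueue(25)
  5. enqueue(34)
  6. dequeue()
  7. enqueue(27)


enqueue(48) -> [48]
dequeue()->48, []
enqueue(10) -> [10]
enqueue(25) -> [10, 25]
enqueue(34) -> [10, 25, 34]
dequeue()->10, [25, 34]
enqueue(27) -> [25, 34, 27]

Final queue: [25, 34, 27]


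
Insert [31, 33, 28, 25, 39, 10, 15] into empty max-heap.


Insert 31: [31]
Insert 33: [33, 31]
Insert 28: [33, 31, 28]
Insert 25: [33, 31, 28, 25]
Insert 39: [39, 33, 28, 25, 31]
Insert 10: [39, 33, 28, 25, 31, 10]
Insert 15: [39, 33, 28, 25, 31, 10, 15]

Final heap: [39, 33, 28, 25, 31, 10, 15]


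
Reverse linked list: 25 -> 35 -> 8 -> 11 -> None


Step 1: curr=25, set curr.next=prev(None) | reversed so far: 25
Step 2: curr=35, set curr.next=prev(25) | reversed so far: 35 -> 25
Step 3: curr=8, set curr.next=prev(35) | reversed so far: 8 -> 35 -> 25
Step 4: curr=11, set curr.next=prev(8) | reversed so far: 11 -> 8 -> 35 -> 25

11 -> 8 -> 35 -> 25 -> None


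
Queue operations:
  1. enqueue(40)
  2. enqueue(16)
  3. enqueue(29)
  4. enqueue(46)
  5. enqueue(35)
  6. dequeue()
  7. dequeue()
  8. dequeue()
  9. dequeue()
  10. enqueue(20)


enqueue(40) -> [40]
enqueue(16) -> [40, 16]
enqueue(29) -> [40, 16, 29]
enqueue(46) -> [40, 16, 29, 46]
enqueue(35) -> [40, 16, 29, 46, 35]
dequeue()->40, [16, 29, 46, 35]
dequeue()->16, [29, 46, 35]
dequeue()->29, [46, 35]
dequeue()->46, [35]
enqueue(20) -> [35, 20]

Final queue: [35, 20]


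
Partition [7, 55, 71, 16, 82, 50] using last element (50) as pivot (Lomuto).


Pivot: 50
  7 <= 50: advance i (no swap)
  16 <= 50: swap -> [7, 16, 71, 55, 82, 50]
Place pivot at 2: [7, 16, 50, 55, 82, 71]

Partitioned: [7, 16, 50, 55, 82, 71]


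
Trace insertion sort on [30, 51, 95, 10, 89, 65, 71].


Initial: [30, 51, 95, 10, 89, 65, 71]
Insert 51: [30, 51, 95, 10, 89, 65, 71]
Insert 95: [30, 51, 95, 10, 89, 65, 71]
Insert 10: [10, 30, 51, 95, 89, 65, 71]
Insert 89: [10, 30, 51, 89, 95, 65, 71]
Insert 65: [10, 30, 51, 65, 89, 95, 71]
Insert 71: [10, 30, 51, 65, 71, 89, 95]

Sorted: [10, 30, 51, 65, 71, 89, 95]


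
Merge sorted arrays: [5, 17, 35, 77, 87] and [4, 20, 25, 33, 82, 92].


Take 4 from B
Take 5 from A
Take 17 from A
Take 20 from B
Take 25 from B
Take 33 from B
Take 35 from A
Take 77 from A
Take 82 from B
Take 87 from A

Merged: [4, 5, 17, 20, 25, 33, 35, 77, 82, 87, 92]


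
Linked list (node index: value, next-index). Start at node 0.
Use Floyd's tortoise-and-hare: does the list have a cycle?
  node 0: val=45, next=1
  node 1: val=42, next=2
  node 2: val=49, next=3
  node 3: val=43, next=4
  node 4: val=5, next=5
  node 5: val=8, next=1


Floyd's tortoise (slow, +1) and hare (fast, +2):
  init: slow=0, fast=0
  step 1: slow=1, fast=2
  step 2: slow=2, fast=4
  step 3: slow=3, fast=1
  step 4: slow=4, fast=3
  step 5: slow=5, fast=5
  slow == fast at node 5: cycle detected

Cycle: yes


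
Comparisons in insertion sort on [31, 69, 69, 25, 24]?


Algorithm: insertion sort
Input: [31, 69, 69, 25, 24]
Sorted: [24, 25, 31, 69, 69]

9


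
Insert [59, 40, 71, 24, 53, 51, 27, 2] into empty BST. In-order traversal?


Insert 59: root
Insert 40: L from 59
Insert 71: R from 59
Insert 24: L from 59 -> L from 40
Insert 53: L from 59 -> R from 40
Insert 51: L from 59 -> R from 40 -> L from 53
Insert 27: L from 59 -> L from 40 -> R from 24
Insert 2: L from 59 -> L from 40 -> L from 24

In-order: [2, 24, 27, 40, 51, 53, 59, 71]


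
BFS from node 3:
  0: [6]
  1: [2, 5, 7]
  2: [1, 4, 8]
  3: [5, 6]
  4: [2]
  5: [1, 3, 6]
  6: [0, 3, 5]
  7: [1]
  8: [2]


Visit 3, enqueue [5, 6]
Visit 5, enqueue [1]
Visit 6, enqueue [0]
Visit 1, enqueue [2, 7]
Visit 0, enqueue []
Visit 2, enqueue [4, 8]
Visit 7, enqueue []
Visit 4, enqueue []
Visit 8, enqueue []

BFS order: [3, 5, 6, 1, 0, 2, 7, 4, 8]


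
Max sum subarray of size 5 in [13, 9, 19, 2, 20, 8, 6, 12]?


[0:5]: 63
[1:6]: 58
[2:7]: 55
[3:8]: 48

Max: 63 at [0:5]


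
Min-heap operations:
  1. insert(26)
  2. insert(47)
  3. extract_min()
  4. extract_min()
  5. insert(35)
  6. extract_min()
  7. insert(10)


insert(26) -> [26]
insert(47) -> [26, 47]
extract_min()->26, [47]
extract_min()->47, []
insert(35) -> [35]
extract_min()->35, []
insert(10) -> [10]

Final heap: [10]


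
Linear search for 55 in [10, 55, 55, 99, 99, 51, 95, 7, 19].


i=0: 10!=55
i=1: 55==55 found!

Found at 1, 2 comps


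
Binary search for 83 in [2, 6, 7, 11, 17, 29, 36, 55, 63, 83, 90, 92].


Step 1: lo=0, hi=11, mid=5, val=29
Step 2: lo=6, hi=11, mid=8, val=63
Step 3: lo=9, hi=11, mid=10, val=90
Step 4: lo=9, hi=9, mid=9, val=83

Found at index 9


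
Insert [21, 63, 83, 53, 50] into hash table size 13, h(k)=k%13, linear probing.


Insert 21: h=8 -> slot 8
Insert 63: h=11 -> slot 11
Insert 83: h=5 -> slot 5
Insert 53: h=1 -> slot 1
Insert 50: h=11, 1 probes -> slot 12

Table: [None, 53, None, None, None, 83, None, None, 21, None, None, 63, 50]


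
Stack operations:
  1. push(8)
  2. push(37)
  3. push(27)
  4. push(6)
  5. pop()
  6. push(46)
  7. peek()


push(8) -> [8]
push(37) -> [8, 37]
push(27) -> [8, 37, 27]
push(6) -> [8, 37, 27, 6]
pop()->6, [8, 37, 27]
push(46) -> [8, 37, 27, 46]
peek()->46

Final stack: [8, 37, 27, 46]


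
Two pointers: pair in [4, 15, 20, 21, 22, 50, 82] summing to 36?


lo=0(4)+hi=6(82)=86
lo=0(4)+hi=5(50)=54
lo=0(4)+hi=4(22)=26
lo=1(15)+hi=4(22)=37
lo=1(15)+hi=3(21)=36

Yes: 15+21=36


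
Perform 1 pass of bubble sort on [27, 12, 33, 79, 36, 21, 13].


Initial: [27, 12, 33, 79, 36, 21, 13]
Pass 1: [12, 27, 33, 36, 21, 13, 79] (4 swaps)

After 1 pass: [12, 27, 33, 36, 21, 13, 79]


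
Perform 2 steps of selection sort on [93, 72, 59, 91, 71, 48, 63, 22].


Initial: [93, 72, 59, 91, 71, 48, 63, 22]
Step 1: min=22 at 7
  Swap: [22, 72, 59, 91, 71, 48, 63, 93]
Step 2: min=48 at 5
  Swap: [22, 48, 59, 91, 71, 72, 63, 93]

After 2 steps: [22, 48, 59, 91, 71, 72, 63, 93]


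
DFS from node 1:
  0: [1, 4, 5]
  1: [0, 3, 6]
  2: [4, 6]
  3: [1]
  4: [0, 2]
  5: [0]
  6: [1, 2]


Visit 1, push [6, 3, 0]
Visit 0, push [5, 4]
Visit 4, push [2]
Visit 2, push [6]
Visit 6, push []
Visit 5, push []
Visit 3, push []

DFS order: [1, 0, 4, 2, 6, 5, 3]


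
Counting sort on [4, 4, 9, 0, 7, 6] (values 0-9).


Input: [4, 4, 9, 0, 7, 6]
Counts: [1, 0, 0, 0, 2, 0, 1, 1, 0, 1]

Sorted: [0, 4, 4, 6, 7, 9]


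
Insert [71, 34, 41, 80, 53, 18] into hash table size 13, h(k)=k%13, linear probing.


Insert 71: h=6 -> slot 6
Insert 34: h=8 -> slot 8
Insert 41: h=2 -> slot 2
Insert 80: h=2, 1 probes -> slot 3
Insert 53: h=1 -> slot 1
Insert 18: h=5 -> slot 5

Table: [None, 53, 41, 80, None, 18, 71, None, 34, None, None, None, None]
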